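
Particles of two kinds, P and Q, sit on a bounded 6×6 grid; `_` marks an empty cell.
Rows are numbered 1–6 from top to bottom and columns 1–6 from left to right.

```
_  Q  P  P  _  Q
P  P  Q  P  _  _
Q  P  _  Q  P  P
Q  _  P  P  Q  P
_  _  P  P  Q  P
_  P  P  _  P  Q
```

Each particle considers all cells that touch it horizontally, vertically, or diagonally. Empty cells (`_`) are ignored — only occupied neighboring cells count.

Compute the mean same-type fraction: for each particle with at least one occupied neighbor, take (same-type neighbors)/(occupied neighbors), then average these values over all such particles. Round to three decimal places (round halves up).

(1,2)Q 1/4
(1,3)P 3/5
(1,4)P 2/3
(1,6)Q — no occupied neighbors
(2,1)P 2/4
(2,2)P 3/6
(2,3)Q 2/7
(2,4)P 3/5
(3,1)Q 1/4
(3,2)P 3/6
(3,4)Q 2/6
(3,5)P 4/6
(3,6)P 2/3
(4,1)Q 1/2
(4,3)P 4/5
(4,4)P 4/7
(4,5)Q 2/8
(4,6)P 3/5
(5,3)P 5/5
(5,4)P 5/7
(5,5)Q 2/7
(5,6)P 2/5
(6,2)P 2/2
(6,3)P 3/3
(6,5)P 2/4
(6,6)Q 1/3
Sum over 25 particles: 1/4 + 3/5 + 2/3 + 2/4 + 3/6 + 2/7 + 3/5 + 1/4 + 3/6 + 2/6 + 4/6 + 2/3 + 1/2 + 4/5 + 4/7 + 2/8 + 3/5 + 5/5 + 5/7 + 2/7 + 2/5 + 2/2 + 3/3 + 2/4 + 1/3 = 1157/84; mean = 1157/84 ÷ 25 = 1157/2100 = 0.550952… → 0.551.

0.551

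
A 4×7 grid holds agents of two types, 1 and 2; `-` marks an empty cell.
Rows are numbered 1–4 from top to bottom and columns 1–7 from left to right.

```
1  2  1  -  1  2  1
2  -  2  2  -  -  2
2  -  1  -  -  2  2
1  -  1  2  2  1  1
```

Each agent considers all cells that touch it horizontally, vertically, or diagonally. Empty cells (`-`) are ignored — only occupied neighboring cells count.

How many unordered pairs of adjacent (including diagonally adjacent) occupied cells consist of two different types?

Scan each occupied cell's neighbors to the right and below (and the two forward diagonals) so each pair is counted once.
Row 1: 1(1,1)–2(1,2)≠ 1(1,1)–2(2,1)≠ 2(1,2)–1(1,3)≠ 2(1,2)–2(2,3)= 2(1,2)–2(2,1)= 1(1,3)–2(2,3)≠ 1(1,3)–2(2,4)≠ 1(1,5)–2(1,6)≠ 1(1,5)–2(2,4)≠ 2(1,6)–1(1,7)≠ 2(1,6)–2(2,7)= 1(1,7)–2(2,7)≠  → 9/12 unlike.
Row 2: 2(2,1)–2(3,1)= 2(2,3)–2(2,4)= 2(2,3)–1(3,3)≠ 2(2,4)–1(3,3)≠ 2(2,7)–2(3,7)= 2(2,7)–2(3,6)=  → 2/6 unlike.
Row 3: 2(3,1)–1(4,1)≠ 1(3,3)–1(4,3)= 1(3,3)–2(4,4)≠ 2(3,6)–2(3,7)= 2(3,6)–1(4,6)≠ 2(3,6)–1(4,7)≠ 2(3,6)–2(4,5)= 2(3,7)–1(4,7)≠ 2(3,7)–1(4,6)≠  → 6/9 unlike.
Row 4: 1(4,3)–2(4,4)≠ 2(4,4)–2(4,5)= 2(4,5)–1(4,6)≠ 1(4,6)–1(4,7)=  → 2/4 unlike.
Total adjacent occupied pairs: 31; unlike-type pairs: 19.

19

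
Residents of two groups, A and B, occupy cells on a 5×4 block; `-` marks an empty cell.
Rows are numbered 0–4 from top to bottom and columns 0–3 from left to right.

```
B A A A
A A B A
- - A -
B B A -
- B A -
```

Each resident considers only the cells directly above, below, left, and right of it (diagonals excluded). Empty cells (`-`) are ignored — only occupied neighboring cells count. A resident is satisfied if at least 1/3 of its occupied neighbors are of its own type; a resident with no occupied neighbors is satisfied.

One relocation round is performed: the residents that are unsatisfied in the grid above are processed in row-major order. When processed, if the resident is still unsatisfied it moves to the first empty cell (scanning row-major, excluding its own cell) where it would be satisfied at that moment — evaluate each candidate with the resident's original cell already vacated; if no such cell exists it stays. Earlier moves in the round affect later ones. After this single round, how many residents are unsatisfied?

Initially unsatisfied (in order): (0,0), (1,2).
  (0,0) → (2,0).
  (1,2) → (2,1).
Resulting grid:
- A A A
A A - A
B B A -
B B A -
- B A -
All satisfied now.

0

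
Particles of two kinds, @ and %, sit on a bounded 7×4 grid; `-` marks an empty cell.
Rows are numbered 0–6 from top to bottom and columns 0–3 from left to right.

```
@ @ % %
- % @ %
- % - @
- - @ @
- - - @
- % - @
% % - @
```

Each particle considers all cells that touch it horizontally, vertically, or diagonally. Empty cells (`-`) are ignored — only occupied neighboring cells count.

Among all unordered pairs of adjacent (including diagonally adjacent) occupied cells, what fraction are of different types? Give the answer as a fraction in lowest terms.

Scan each occupied cell's neighbors to the right and below (and the two forward diagonals) so each pair is counted once.
From row 0: 5 unlike of 11 pairs (running 5/11).
From row 1: 4 unlike of 6 pairs (running 9/17).
From row 2: 1 unlike of 3 pairs (running 10/20).
From row 3: 0 unlike of 3 pairs (running 10/23).
From row 4: 0 unlike of 1 pairs (running 10/24).
From row 5: 0 unlike of 3 pairs (running 10/27).
From row 6: 0 unlike of 1 pairs (running 10/28).
Total adjacent occupied pairs: 28; unlike-type pairs: 10.
10/28 reduces to 5/14.

5/14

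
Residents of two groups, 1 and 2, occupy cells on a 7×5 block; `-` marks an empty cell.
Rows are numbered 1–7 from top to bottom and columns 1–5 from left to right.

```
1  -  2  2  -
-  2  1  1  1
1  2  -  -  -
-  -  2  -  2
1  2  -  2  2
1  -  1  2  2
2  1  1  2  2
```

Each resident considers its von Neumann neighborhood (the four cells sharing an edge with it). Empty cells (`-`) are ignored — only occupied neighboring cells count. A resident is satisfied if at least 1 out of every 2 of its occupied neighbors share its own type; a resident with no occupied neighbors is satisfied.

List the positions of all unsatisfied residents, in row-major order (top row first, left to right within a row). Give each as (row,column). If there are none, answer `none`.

(2,3), (3,1), (5,2), (7,1)

(1,1)1 0/0 ok
(1,3)2 1/2 ok
(1,4)2 1/2 ok
(2,2)2 1/2 ok
(2,3)1 1/3 unhappy
(2,4)1 2/3 ok
(2,5)1 1/1 ok
(3,1)1 0/1 unhappy
(3,2)2 1/2 ok
(4,3)2 0/0 ok
(4,5)2 1/1 ok
(5,1)1 1/2 ok
(5,2)2 0/1 unhappy
(5,4)2 2/2 ok
(5,5)2 3/3 ok
(6,1)1 1/2 ok
(6,3)1 1/2 ok
(6,4)2 3/4 ok
(6,5)2 3/3 ok
(7,1)2 0/2 unhappy
(7,2)1 1/2 ok
(7,3)1 2/3 ok
(7,4)2 2/3 ok
(7,5)2 2/2 ok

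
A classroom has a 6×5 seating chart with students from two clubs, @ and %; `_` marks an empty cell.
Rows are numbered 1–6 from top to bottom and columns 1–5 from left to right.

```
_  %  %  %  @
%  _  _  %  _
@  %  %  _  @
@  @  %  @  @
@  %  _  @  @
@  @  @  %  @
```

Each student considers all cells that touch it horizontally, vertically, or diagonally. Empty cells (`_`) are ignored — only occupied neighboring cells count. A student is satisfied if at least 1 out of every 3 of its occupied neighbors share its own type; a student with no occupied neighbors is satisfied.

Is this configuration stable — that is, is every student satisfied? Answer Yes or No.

No

(1,2)% 2/2 ✓
(1,3)% 3/3 ✓
(1,4)% 2/3 ✓
(1,5)@ 0/2 ✗
(2,1)% 2/3 ✓
(2,4)% 3/5 ✓
(3,1)@ 2/4 ✓
(3,2)% 3/6 ✓
(3,3)% 3/5 ✓
(3,5)@ 2/3 ✓
(4,1)@ 3/5 ✓
(4,2)@ 3/7 ✓
(4,3)% 3/6 ✓
(4,4)@ 4/6 ✓
(4,5)@ 4/4 ✓
(5,1)@ 4/5 ✓
(5,2)% 1/7 ✗
(5,4)@ 5/7 ✓
(5,5)@ 4/5 ✓
(6,1)@ 2/3 ✓
(6,2)@ 3/4 ✓
(6,3)@ 2/4 ✓
(6,4)% 0/4 ✗
(6,5)@ 2/3 ✓
For instance (1,5) has only 0/2 same-type neighbors, below 1/3.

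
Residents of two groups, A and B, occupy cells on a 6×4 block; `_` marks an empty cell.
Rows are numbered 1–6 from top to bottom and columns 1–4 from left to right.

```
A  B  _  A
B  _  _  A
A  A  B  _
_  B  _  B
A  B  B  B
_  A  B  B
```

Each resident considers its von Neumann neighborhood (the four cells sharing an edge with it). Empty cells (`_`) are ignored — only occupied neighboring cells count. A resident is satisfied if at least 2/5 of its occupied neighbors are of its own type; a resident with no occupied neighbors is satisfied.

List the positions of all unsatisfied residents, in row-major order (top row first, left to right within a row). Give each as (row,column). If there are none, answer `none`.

(1,1)A 0/2 unhappy
(1,2)B 0/1 unhappy
(1,4)A 1/1 ok
(2,1)B 0/2 unhappy
(2,4)A 1/1 ok
(3,1)A 1/2 ok
(3,2)A 1/3 unhappy
(3,3)B 0/1 unhappy
(4,2)B 1/2 ok
(4,4)B 1/1 ok
(5,1)A 0/1 unhappy
(5,2)B 2/4 ok
(5,3)B 3/3 ok
(5,4)B 3/3 ok
(6,2)A 0/2 unhappy
(6,3)B 2/3 ok
(6,4)B 2/2 ok

(1,1), (1,2), (2,1), (3,2), (3,3), (5,1), (6,2)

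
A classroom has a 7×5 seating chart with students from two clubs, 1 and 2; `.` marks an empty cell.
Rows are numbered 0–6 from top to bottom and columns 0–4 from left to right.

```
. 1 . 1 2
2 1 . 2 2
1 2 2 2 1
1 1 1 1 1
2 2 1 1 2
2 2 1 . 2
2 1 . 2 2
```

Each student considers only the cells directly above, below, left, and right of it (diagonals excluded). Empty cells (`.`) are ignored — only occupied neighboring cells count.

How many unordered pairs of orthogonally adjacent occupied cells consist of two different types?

19

Scan each occupied cell's neighbors to the right and below so each pair is counted once.
From row 0: 2 unlike of 4 pairs (running 2/4).
From row 1: 4 unlike of 6 pairs (running 6/10).
From row 2: 5 unlike of 9 pairs (running 11/19).
From row 3: 3 unlike of 9 pairs (running 14/28).
From row 4: 2 unlike of 8 pairs (running 16/36).
From row 5: 2 unlike of 5 pairs (running 18/41).
From row 6: 1 unlike of 2 pairs (running 19/43).
Total adjacent occupied pairs: 43; unlike-type pairs: 19.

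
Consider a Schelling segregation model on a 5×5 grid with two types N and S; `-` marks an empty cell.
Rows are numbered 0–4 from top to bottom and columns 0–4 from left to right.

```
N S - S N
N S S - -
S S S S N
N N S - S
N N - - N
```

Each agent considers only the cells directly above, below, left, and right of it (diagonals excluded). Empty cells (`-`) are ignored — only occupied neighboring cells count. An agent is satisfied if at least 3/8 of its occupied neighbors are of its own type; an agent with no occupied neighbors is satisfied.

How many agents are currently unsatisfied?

Row 0: (0,0)N 1/2 satisfied · (0,1)S 1/2 satisfied · (0,3)S 0/1 not · (0,4)N 0/1 not
Row 1: (1,0)N 1/3 not · (1,1)S 3/4 satisfied · (1,2)S 2/2 satisfied
Row 2: (2,0)S 1/3 not · (2,1)S 3/4 satisfied · (2,2)S 4/4 satisfied · (2,3)S 1/2 satisfied · (2,4)N 0/2 not
Row 3: (3,0)N 2/3 satisfied · (3,1)N 2/4 satisfied · (3,2)S 1/2 satisfied · (3,4)S 0/2 not
Row 4: (4,0)N 2/2 satisfied · (4,1)N 2/2 satisfied · (4,4)N 0/1 not
Unsatisfied: (0,3), (0,4), (1,0), (2,0), (2,4), (3,4), (4,4) — 7 in total.

7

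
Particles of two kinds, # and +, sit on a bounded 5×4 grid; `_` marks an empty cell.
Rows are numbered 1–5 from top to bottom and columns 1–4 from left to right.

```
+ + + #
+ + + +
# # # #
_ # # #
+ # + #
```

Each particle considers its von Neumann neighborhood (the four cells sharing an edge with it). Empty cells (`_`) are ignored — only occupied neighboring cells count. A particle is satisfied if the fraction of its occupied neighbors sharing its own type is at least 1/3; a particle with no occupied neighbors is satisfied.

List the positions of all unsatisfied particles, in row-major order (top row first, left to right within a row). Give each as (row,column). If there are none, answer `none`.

(1,1)+ 2/2 satisfied
(1,2)+ 3/3 satisfied
(1,3)+ 2/3 satisfied
(1,4)# 0/2 not
(2,1)+ 2/3 satisfied
(2,2)+ 3/4 satisfied
(2,3)+ 3/4 satisfied
(2,4)+ 1/3 satisfied
(3,1)# 1/2 satisfied
(3,2)# 3/4 satisfied
(3,3)# 3/4 satisfied
(3,4)# 2/3 satisfied
(4,2)# 3/3 satisfied
(4,3)# 3/4 satisfied
(4,4)# 3/3 satisfied
(5,1)+ 0/1 not
(5,2)# 1/3 satisfied
(5,3)+ 0/3 not
(5,4)# 1/2 satisfied

(1,4), (5,1), (5,3)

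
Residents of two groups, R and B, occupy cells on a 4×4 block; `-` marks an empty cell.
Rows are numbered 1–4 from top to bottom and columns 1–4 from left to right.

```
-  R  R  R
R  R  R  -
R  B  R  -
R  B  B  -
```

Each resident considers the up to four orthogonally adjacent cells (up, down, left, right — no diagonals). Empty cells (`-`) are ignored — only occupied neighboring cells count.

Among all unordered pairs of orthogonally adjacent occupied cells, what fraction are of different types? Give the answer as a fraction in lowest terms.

5/16

Scan each occupied cell's neighbors to the right and below so each pair is counted once.
Row 1: R(1,2)–R(1,3)= R(1,2)–R(2,2)= R(1,3)–R(1,4)= R(1,3)–R(2,3)=  → 0/4 unlike.
Row 2: R(2,1)–R(2,2)= R(2,1)–R(3,1)= R(2,2)–R(2,3)= R(2,2)–B(3,2)≠ R(2,3)–R(3,3)=  → 1/5 unlike.
Row 3: R(3,1)–B(3,2)≠ R(3,1)–R(4,1)= B(3,2)–R(3,3)≠ B(3,2)–B(4,2)= R(3,3)–B(4,3)≠  → 3/5 unlike.
Row 4: R(4,1)–B(4,2)≠ B(4,2)–B(4,3)=  → 1/2 unlike.
Total adjacent occupied pairs: 16; unlike-type pairs: 5.
5/16 is already in lowest terms.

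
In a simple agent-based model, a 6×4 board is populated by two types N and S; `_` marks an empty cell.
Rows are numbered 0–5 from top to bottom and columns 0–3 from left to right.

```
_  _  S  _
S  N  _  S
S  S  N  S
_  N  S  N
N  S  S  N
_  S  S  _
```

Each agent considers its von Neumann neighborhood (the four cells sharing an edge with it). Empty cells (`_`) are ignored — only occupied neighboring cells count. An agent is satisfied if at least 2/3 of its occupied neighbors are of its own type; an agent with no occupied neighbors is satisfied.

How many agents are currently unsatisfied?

(0,2)S 0/0 satisfied
(1,0)S 1/2 not
(1,1)N 0/2 not
(1,3)S 1/1 satisfied
(2,0)S 2/2 satisfied
(2,1)S 1/4 not
(2,2)N 0/3 not
(2,3)S 1/3 not
(3,1)N 0/3 not
(3,2)S 1/4 not
(3,3)N 1/3 not
(4,0)N 0/1 not
(4,1)S 2/4 not
(4,2)S 3/4 satisfied
(4,3)N 1/2 not
(5,1)S 2/2 satisfied
(5,2)S 2/2 satisfied
Unsatisfied: (1,0), (1,1), (2,1), (2,2), (2,3), (3,1), (3,2), (3,3), (4,0), (4,1), (4,3) — 11 in total.

11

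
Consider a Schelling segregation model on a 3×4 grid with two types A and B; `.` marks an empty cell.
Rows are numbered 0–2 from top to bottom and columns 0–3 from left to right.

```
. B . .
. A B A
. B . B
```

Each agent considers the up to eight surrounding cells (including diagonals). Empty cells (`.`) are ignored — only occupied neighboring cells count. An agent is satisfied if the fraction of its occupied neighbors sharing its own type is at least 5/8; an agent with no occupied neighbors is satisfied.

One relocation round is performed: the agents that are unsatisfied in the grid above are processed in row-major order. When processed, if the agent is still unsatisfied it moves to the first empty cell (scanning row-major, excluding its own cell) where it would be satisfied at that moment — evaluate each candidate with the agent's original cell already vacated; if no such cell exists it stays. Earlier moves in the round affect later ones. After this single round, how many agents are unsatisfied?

Initially unsatisfied (in order): (0,1), (1,1), (1,2), (1,3), (2,1), (2,3).
  (0,1): no empty cell satisfies it; stays.
  (1,1): no empty cell satisfies it; stays.
  (1,2) → (1,0).
  (1,3) → (0,3).
  (2,1) → (0,0).
  (2,3): now satisfied by earlier moves; stays.
Resulting grid:
B B . A
B A . .
. . . B
Unsatisfied now: (1,1).

1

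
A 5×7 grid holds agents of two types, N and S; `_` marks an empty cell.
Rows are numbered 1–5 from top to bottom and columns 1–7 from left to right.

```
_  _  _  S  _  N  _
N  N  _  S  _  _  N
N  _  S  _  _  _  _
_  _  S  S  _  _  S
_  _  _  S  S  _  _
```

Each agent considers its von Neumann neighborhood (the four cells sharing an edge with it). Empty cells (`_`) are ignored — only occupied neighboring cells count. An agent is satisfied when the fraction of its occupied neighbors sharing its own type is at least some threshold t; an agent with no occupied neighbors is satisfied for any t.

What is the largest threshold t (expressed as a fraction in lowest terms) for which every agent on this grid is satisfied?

1/1

Row 1: (1,4)S 1/1 · (1,6)N — no occupied neighbors
Row 2: (2,1)N 2/2 · (2,2)N 1/1 · (2,4)S 1/1 · (2,7)N — no occupied neighbors
Row 3: (3,1)N 1/1 · (3,3)S 1/1
Row 4: (4,3)S 2/2 · (4,4)S 2/2 · (4,7)S — no occupied neighbors
Row 5: (5,4)S 2/2 · (5,5)S 1/1
The smallest same-type fraction is 1/1 at (1,4), which reduces to 1/1. Any threshold above that leaves this agent unsatisfied.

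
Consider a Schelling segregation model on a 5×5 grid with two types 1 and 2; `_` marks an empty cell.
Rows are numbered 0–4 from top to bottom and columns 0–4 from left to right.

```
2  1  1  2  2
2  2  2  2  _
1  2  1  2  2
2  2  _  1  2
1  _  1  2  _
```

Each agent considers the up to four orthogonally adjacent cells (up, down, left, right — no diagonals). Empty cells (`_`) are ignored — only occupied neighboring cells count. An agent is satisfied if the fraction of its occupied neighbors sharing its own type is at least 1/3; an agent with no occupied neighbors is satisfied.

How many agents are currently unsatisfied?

6

(0,0)2 1/2 satisfied
(0,1)1 1/3 satisfied
(0,2)1 1/3 satisfied
(0,3)2 2/3 satisfied
(0,4)2 1/1 satisfied
(1,0)2 2/3 satisfied
(1,1)2 3/4 satisfied
(1,2)2 2/4 satisfied
(1,3)2 3/3 satisfied
(2,0)1 0/3 not
(2,1)2 2/4 satisfied
(2,2)1 0/3 not
(2,3)2 2/4 satisfied
(2,4)2 2/2 satisfied
(3,0)2 1/3 satisfied
(3,1)2 2/2 satisfied
(3,3)1 0/3 not
(3,4)2 1/2 satisfied
(4,0)1 0/1 not
(4,2)1 0/1 not
(4,3)2 0/2 not
Unsatisfied: (2,0), (2,2), (3,3), (4,0), (4,2), (4,3) — 6 in total.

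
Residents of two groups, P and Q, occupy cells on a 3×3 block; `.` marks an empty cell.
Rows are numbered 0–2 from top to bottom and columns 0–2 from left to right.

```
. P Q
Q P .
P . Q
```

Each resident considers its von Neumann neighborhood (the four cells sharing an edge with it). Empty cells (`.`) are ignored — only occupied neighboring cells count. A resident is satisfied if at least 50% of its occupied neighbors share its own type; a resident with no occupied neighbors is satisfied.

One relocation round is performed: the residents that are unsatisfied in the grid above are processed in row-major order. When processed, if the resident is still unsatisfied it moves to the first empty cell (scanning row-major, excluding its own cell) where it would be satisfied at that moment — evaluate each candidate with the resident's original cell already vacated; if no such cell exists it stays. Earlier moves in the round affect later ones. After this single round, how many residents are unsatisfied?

1

Initially unsatisfied (in order): (0,2), (1,0), (2,0).
  (0,2) → (0,0).
  (1,0) → (1,2).
  (2,0): now satisfied by earlier moves; stays.
Resulting grid:
Q P .
. P Q
P . Q
Unsatisfied now: (0,0).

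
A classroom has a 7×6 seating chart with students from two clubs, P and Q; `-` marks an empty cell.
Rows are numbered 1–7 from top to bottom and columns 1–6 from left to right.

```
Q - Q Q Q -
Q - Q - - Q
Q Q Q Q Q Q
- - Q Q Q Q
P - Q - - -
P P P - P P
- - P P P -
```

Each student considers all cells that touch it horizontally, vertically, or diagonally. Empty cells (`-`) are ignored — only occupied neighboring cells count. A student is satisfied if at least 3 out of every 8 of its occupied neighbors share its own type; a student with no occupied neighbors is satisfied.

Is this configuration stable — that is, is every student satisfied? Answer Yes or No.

Row 1: (1,1)Q 1/1 satisfied · (1,3)Q 2/2 satisfied · (1,4)Q 3/3 satisfied · (1,5)Q 2/2 satisfied
Row 2: (2,1)Q 3/3 satisfied · (2,3)Q 5/5 satisfied · (2,6)Q 3/3 satisfied
Row 3: (3,1)Q 2/2 satisfied · (3,2)Q 5/5 satisfied · (3,3)Q 5/5 satisfied · (3,4)Q 6/6 satisfied · (3,5)Q 6/6 satisfied · (3,6)Q 4/4 satisfied
Row 4: (4,3)Q 5/5 satisfied · (4,4)Q 6/6 satisfied · (4,5)Q 5/5 satisfied · (4,6)Q 3/3 satisfied
Row 5: (5,1)P 2/2 satisfied · (5,3)Q 2/4 satisfied
Row 6: (6,1)P 2/2 satisfied · (6,2)P 4/5 satisfied · (6,3)P 3/4 satisfied · (6,5)P 3/3 satisfied · (6,6)P 2/2 satisfied
Row 7: (7,3)P 3/3 satisfied · (7,4)P 4/4 satisfied · (7,5)P 3/3 satisfied
All meet the threshold, so the configuration is stable.

Yes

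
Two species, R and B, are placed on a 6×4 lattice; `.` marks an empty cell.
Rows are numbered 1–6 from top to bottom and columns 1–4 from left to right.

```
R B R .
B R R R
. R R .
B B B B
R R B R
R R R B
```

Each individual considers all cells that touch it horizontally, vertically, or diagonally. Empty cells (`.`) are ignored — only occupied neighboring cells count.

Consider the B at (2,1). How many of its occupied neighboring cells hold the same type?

Occupied neighbors of (2,1): (1,1)=R, (1,2)=B, (2,2)=R, (3,2)=R.
Same type (B): 1 of 4.

1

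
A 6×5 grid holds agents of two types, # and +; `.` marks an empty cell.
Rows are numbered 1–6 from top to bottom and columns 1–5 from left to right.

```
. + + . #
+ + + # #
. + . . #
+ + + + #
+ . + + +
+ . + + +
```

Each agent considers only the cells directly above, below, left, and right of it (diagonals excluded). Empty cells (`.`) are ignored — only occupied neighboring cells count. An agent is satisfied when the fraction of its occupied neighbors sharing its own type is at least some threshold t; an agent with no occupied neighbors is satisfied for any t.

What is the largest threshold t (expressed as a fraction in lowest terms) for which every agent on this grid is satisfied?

Row 1: (1,2)+ 2/2 · (1,3)+ 2/2 · (1,5)# 1/1
Row 2: (2,1)+ 1/1 · (2,2)+ 4/4 · (2,3)+ 2/3 · (2,4)# 1/2 · (2,5)# 3/3
Row 3: (3,2)+ 2/2 · (3,5)# 2/2
Row 4: (4,1)+ 2/2 · (4,2)+ 3/3 · (4,3)+ 3/3 · (4,4)+ 2/3 · (4,5)# 1/3
Row 5: (5,1)+ 2/2 · (5,3)+ 3/3 · (5,4)+ 4/4 · (5,5)+ 2/3
Row 6: (6,1)+ 1/1 · (6,3)+ 2/2 · (6,4)+ 3/3 · (6,5)+ 2/2
The smallest same-type fraction is 1/3 at (4,5), which reduces to 1/3. Any threshold above that leaves this agent unsatisfied.

1/3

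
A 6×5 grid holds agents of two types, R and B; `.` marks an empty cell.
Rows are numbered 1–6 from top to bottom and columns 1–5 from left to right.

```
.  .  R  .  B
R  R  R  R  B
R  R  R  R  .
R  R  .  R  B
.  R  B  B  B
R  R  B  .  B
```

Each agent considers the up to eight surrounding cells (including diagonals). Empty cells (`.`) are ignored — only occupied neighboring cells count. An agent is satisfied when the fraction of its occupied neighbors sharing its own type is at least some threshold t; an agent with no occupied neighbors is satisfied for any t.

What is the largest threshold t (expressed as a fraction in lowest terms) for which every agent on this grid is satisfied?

1/3

Row 1: (1,3)R 3/3 · (1,5)B 1/2
Row 2: (2,1)R 3/3 · (2,2)R 6/6 · (2,3)R 6/6 · (2,4)R 4/6 · (2,5)B 1/3
Row 3: (3,1)R 5/5 · (3,2)R 7/7 · (3,3)R 7/7 · (3,4)R 4/6
Row 4: (4,1)R 4/4 · (4,2)R 5/6 · (4,4)R 2/6 · (4,5)B 2/4
Row 5: (5,2)R 4/6 · (5,3)B 2/6 · (5,4)B 5/6 · (5,5)B 3/4
Row 6: (6,1)R 2/2 · (6,2)R 2/4 · (6,3)B 2/4 · (6,5)B 2/2
The smallest same-type fraction is 1/3 at (2,5), which reduces to 1/3. Any threshold above that leaves this agent unsatisfied.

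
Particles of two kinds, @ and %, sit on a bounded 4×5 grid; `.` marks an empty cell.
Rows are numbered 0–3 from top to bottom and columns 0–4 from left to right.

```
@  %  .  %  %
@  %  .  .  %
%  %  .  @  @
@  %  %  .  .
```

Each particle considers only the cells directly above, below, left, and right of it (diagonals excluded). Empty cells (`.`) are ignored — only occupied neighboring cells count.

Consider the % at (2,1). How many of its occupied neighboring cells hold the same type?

Occupied neighbors of (2,1): (1,1)=%, (3,1)=%, (2,0)=%.
Same type (%): 3 of 3.

3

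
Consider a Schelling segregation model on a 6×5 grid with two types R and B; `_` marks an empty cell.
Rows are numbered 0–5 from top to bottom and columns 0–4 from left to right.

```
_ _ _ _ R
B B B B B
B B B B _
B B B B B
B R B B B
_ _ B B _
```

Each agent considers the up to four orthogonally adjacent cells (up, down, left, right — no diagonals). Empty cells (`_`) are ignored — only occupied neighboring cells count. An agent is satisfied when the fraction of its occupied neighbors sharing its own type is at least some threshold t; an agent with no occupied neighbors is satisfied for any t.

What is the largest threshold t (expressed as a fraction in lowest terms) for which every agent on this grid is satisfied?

Row 0: (0,4)R 0/1
Row 1: (1,0)B 2/2 · (1,1)B 3/3 · (1,2)B 3/3 · (1,3)B 3/3 · (1,4)B 1/2
Row 2: (2,0)B 3/3 · (2,1)B 4/4 · (2,2)B 4/4 · (2,3)B 3/3
Row 3: (3,0)B 3/3 · (3,1)B 3/4 · (3,2)B 4/4 · (3,3)B 4/4 · (3,4)B 2/2
Row 4: (4,0)B 1/2 · (4,1)R 0/3 · (4,2)B 3/4 · (4,3)B 4/4 · (4,4)B 2/2
Row 5: (5,2)B 2/2 · (5,3)B 2/2
The smallest same-type fraction is 0/1 at (0,4), which reduces to 0/1. Any threshold above that leaves this agent unsatisfied.

0/1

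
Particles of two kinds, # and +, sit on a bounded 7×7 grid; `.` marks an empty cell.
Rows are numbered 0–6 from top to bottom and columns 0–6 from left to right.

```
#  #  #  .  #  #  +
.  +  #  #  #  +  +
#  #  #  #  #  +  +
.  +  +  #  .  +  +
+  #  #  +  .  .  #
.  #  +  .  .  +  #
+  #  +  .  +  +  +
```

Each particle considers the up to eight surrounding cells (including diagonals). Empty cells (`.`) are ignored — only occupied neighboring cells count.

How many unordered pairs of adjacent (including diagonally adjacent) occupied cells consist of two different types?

45

Scan each occupied cell's neighbors to the right and below (and the two forward diagonals) so each pair is counted once.
Row 0: #(0,0)–#(0,1)= #(0,0)–+(1,1)≠ #(0,1)–#(0,2)= #(0,1)–+(1,1)≠ #(0,1)–#(1,2)= #(0,2)–#(1,2)= #(0,2)–#(1,3)= #(0,2)–+(1,1)≠ #(0,4)–#(0,5)= #(0,4)–#(1,4)= #(0,4)–+(1,5)≠ #(0,4)–#(1,3)= #(0,5)–+(0,6)≠ #(0,5)–+(1,5)≠ #(0,5)–+(1,6)≠ #(0,5)–#(1,4)= +(0,6)–+(1,6)= +(0,6)–+(1,5)=  → 7/18 unlike.
Row 1: +(1,1)–#(1,2)≠ +(1,1)–#(2,1)≠ +(1,1)–#(2,2)≠ +(1,1)–#(2,0)≠ #(1,2)–#(1,3)= #(1,2)–#(2,2)= #(1,2)–#(2,3)= #(1,2)–#(2,1)= #(1,3)–#(1,4)= #(1,3)–#(2,3)= #(1,3)–#(2,4)= #(1,3)–#(2,2)= #(1,4)–+(1,5)≠ #(1,4)–#(2,4)= #(1,4)–+(2,5)≠ #(1,4)–#(2,3)= +(1,5)–+(1,6)= +(1,5)–+(2,5)= +(1,5)–+(2,6)= +(1,5)–#(2,4)≠ +(1,6)–+(2,6)= +(1,6)–+(2,5)=  → 7/22 unlike.
Row 2: #(2,0)–#(2,1)= #(2,0)–+(3,1)≠ #(2,1)–#(2,2)= #(2,1)–+(3,1)≠ #(2,1)–+(3,2)≠ #(2,2)–#(2,3)= #(2,2)–+(3,2)≠ #(2,2)–#(3,3)= #(2,2)–+(3,1)≠ #(2,3)–#(2,4)= #(2,3)–#(3,3)= #(2,3)–+(3,2)≠ #(2,4)–+(2,5)≠ #(2,4)–+(3,5)≠ #(2,4)–#(3,3)= +(2,5)–+(2,6)= +(2,5)–+(3,5)= +(2,5)–+(3,6)= +(2,6)–+(3,6)= +(2,6)–+(3,5)=  → 8/20 unlike.
Row 3: +(3,1)–+(3,2)= +(3,1)–#(4,1)≠ +(3,1)–#(4,2)≠ +(3,1)–+(4,0)= +(3,2)–#(3,3)≠ +(3,2)–#(4,2)≠ +(3,2)–+(4,3)= +(3,2)–#(4,1)≠ #(3,3)–+(4,3)≠ #(3,3)–#(4,2)= +(3,5)–+(3,6)= +(3,5)–#(4,6)≠ +(3,6)–#(4,6)≠  → 8/13 unlike.
Row 4: +(4,0)–#(4,1)≠ +(4,0)–#(5,1)≠ #(4,1)–#(4,2)= #(4,1)–#(5,1)= #(4,1)–+(5,2)≠ #(4,2)–+(4,3)≠ #(4,2)–+(5,2)≠ #(4,2)–#(5,1)= +(4,3)–+(5,2)= #(4,6)–#(5,6)= #(4,6)–+(5,5)≠  → 6/11 unlike.
Row 5: #(5,1)–+(5,2)≠ #(5,1)–#(6,1)= #(5,1)–+(6,2)≠ #(5,1)–+(6,0)≠ +(5,2)–+(6,2)= +(5,2)–#(6,1)≠ +(5,5)–#(5,6)≠ +(5,5)–+(6,5)= +(5,5)–+(6,6)= +(5,5)–+(6,4)= #(5,6)–+(6,6)≠ #(5,6)–+(6,5)≠  → 7/12 unlike.
Row 6: +(6,0)–#(6,1)≠ #(6,1)–+(6,2)≠ +(6,4)–+(6,5)= +(6,5)–+(6,6)=  → 2/4 unlike.
Total adjacent occupied pairs: 100; unlike-type pairs: 45.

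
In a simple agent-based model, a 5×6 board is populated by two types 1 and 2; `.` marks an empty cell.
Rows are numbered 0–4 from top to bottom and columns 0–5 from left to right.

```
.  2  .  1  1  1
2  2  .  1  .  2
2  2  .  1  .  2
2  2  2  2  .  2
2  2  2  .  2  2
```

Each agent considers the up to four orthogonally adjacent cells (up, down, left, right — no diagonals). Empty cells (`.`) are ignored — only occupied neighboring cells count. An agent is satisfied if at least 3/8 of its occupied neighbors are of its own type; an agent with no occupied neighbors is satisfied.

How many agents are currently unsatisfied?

0

(0,1)2 1/1 ok
(0,3)1 2/2 ok
(0,4)1 2/2 ok
(0,5)1 1/2 ok
(1,0)2 2/2 ok
(1,1)2 3/3 ok
(1,3)1 2/2 ok
(1,5)2 1/2 ok
(2,0)2 3/3 ok
(2,1)2 3/3 ok
(2,3)1 1/2 ok
(2,5)2 2/2 ok
(3,0)2 3/3 ok
(3,1)2 4/4 ok
(3,2)2 3/3 ok
(3,3)2 1/2 ok
(3,5)2 2/2 ok
(4,0)2 2/2 ok
(4,1)2 3/3 ok
(4,2)2 2/2 ok
(4,4)2 1/1 ok
(4,5)2 2/2 ok
Every one meets the threshold.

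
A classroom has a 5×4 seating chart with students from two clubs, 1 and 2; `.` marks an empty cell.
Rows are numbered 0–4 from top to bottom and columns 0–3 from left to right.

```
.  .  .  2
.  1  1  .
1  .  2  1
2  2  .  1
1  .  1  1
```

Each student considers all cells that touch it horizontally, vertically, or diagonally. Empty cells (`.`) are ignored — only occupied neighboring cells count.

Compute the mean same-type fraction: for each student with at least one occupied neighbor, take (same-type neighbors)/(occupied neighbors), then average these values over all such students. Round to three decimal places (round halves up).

(0,3)2 0/1
(1,1)1 2/3
(1,2)1 2/4
(2,0)1 1/3
(2,2)2 1/5
(2,3)1 2/3
(3,0)2 1/3
(3,1)2 2/5
(3,3)1 3/4
(4,0)1 0/2
(4,2)1 2/3
(4,3)1 2/2
Sum over 12 students: 0/1 + 2/3 + 2/4 + 1/3 + 1/5 + 2/3 + 1/3 + 2/5 + 3/4 + 0/2 + 2/3 + 2/2 = 331/60; mean = 331/60 ÷ 12 = 331/720 = 0.459722… → 0.460.

0.460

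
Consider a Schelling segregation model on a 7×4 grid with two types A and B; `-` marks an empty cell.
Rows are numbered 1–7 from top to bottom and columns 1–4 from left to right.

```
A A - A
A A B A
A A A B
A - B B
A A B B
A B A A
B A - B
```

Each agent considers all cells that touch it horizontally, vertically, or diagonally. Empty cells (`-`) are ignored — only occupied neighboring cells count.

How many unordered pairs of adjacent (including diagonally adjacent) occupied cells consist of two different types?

Scan each occupied cell's neighbors to the right and below (and the two forward diagonals) so each pair is counted once.
From row 1: 2 unlike of 8 pairs (running 2/8).
From row 2: 5 unlike of 13 pairs (running 7/21).
From row 3: 4 unlike of 10 pairs (running 11/31).
From row 4: 1 unlike of 8 pairs (running 12/39).
From row 5: 7 unlike of 13 pairs (running 19/52).
From row 6: 6 unlike of 10 pairs (running 25/62).
From row 7: 1 unlike of 1 pairs (running 26/63).
Total adjacent occupied pairs: 63; unlike-type pairs: 26.

26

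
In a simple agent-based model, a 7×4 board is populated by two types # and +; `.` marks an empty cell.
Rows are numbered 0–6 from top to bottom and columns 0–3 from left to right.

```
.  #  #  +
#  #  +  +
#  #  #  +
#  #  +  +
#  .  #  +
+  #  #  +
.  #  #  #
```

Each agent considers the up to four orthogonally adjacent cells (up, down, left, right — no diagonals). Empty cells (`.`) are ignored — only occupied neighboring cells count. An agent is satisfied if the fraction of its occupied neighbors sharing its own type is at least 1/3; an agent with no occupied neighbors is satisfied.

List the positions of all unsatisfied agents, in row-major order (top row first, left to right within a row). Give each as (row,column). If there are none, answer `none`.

Row 0: (0,1)# 2/2 ok · (0,2)# 1/3 ok · (0,3)+ 1/2 ok
Row 1: (1,0)# 2/2 ok · (1,1)# 3/4 ok · (1,2)+ 1/4 unhappy · (1,3)+ 3/3 ok
Row 2: (2,0)# 3/3 ok · (2,1)# 4/4 ok · (2,2)# 1/4 unhappy · (2,3)+ 2/3 ok
Row 3: (3,0)# 3/3 ok · (3,1)# 2/3 ok · (3,2)+ 1/4 unhappy · (3,3)+ 3/3 ok
Row 4: (4,0)# 1/2 ok · (4,2)# 1/3 ok · (4,3)+ 2/3 ok
Row 5: (5,0)+ 0/2 unhappy · (5,1)# 2/3 ok · (5,2)# 3/4 ok · (5,3)+ 1/3 ok
Row 6: (6,1)# 2/2 ok · (6,2)# 3/3 ok · (6,3)# 1/2 ok

(1,2), (2,2), (3,2), (5,0)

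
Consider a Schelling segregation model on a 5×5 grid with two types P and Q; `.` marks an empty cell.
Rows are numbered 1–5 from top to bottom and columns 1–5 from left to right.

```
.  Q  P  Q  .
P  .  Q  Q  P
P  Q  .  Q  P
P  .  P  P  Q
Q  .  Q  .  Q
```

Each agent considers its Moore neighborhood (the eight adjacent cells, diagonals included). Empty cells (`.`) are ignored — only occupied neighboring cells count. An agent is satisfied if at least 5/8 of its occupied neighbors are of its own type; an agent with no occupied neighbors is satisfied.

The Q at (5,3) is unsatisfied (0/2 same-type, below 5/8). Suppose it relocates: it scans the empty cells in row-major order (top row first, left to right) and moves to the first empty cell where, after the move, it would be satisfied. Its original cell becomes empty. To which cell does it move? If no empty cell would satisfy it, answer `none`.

(1,5)

Vacating (5,3). Empty cells in order:
  (1,1): 1/2 same-type → still unsatisfied.
  (1,5): 2/3 same-type → satisfied — stop here.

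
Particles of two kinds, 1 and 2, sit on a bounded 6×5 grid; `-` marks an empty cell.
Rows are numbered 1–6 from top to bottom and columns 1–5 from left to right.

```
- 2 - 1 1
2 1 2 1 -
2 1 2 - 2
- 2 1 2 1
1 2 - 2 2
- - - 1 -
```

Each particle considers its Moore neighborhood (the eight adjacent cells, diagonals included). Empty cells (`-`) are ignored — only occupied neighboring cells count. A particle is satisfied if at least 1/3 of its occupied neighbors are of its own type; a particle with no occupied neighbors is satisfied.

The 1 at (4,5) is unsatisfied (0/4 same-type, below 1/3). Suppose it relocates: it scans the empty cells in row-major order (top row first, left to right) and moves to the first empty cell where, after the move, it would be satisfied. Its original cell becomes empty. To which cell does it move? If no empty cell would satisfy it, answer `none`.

Vacating (4,5). Empty cells in order:
  (1,1): 1/3 same-type → satisfied — stop here.

(1,1)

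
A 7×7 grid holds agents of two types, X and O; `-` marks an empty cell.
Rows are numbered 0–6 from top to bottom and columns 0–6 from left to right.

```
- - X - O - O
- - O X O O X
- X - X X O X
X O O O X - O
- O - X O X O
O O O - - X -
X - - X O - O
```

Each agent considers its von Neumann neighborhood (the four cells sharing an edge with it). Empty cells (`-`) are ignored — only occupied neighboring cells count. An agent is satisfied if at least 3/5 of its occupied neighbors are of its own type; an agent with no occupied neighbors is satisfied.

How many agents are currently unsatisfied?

Row 0: (0,2)X 0/1 ✗ · (0,4)O 1/1 ✓ · (0,6)O 0/1 ✗
Row 1: (1,2)O 0/2 ✗ · (1,3)X 1/3 ✗ · (1,4)O 2/4 ✗ · (1,5)O 2/3 ✓ · (1,6)X 1/3 ✗
Row 2: (2,1)X 0/1 ✗ · (2,3)X 2/3 ✓ · (2,4)X 2/4 ✗ · (2,5)O 1/3 ✗ · (2,6)X 1/3 ✗
Row 3: (3,0)X 0/1 ✗ · (3,1)O 2/4 ✗ · (3,2)O 2/2 ✓ · (3,3)O 1/4 ✗ · (3,4)X 1/3 ✗ · (3,6)O 1/2 ✗
Row 4: (4,1)O 2/2 ✓ · (4,3)X 0/2 ✗ · (4,4)O 0/3 ✗ · (4,5)X 1/3 ✗ · (4,6)O 1/2 ✗
Row 5: (5,0)O 1/2 ✗ · (5,1)O 3/3 ✓ · (5,2)O 1/1 ✓ · (5,5)X 1/1 ✓
Row 6: (6,0)X 0/1 ✗ · (6,3)X 0/1 ✗ · (6,4)O 0/1 ✗ · (6,6)O 0/0 ✓
Unsatisfied: (0,2), (0,6), (1,2), (1,3), (1,4), (1,6), (2,1), (2,4), (2,5), (2,6), (3,0), (3,1), (3,3), (3,4), (3,6), (4,3), (4,4), (4,5), (4,6), (5,0), (6,0), (6,3), (6,4) — 23 in total.

23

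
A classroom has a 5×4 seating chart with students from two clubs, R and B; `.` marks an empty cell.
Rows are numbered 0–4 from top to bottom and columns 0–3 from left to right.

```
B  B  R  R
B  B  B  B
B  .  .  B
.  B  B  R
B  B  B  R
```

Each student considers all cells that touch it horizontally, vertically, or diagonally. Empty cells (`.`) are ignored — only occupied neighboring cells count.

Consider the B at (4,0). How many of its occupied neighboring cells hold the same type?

2

Occupied neighbors of (4,0): (3,1)=B, (4,1)=B.
Same type (B): 2 of 2.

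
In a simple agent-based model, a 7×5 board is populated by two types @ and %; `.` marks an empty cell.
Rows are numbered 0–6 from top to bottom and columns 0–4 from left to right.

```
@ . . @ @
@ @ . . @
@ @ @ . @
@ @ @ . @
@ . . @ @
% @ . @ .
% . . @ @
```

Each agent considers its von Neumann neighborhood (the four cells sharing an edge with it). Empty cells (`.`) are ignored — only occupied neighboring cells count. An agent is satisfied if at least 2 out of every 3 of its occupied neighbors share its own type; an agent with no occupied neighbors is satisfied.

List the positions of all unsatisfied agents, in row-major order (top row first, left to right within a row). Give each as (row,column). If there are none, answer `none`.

Row 0: (0,0)@ 1/1 ok · (0,3)@ 1/1 ok · (0,4)@ 2/2 ok
Row 1: (1,0)@ 3/3 ok · (1,1)@ 2/2 ok · (1,4)@ 2/2 ok
Row 2: (2,0)@ 3/3 ok · (2,1)@ 4/4 ok · (2,2)@ 2/2 ok · (2,4)@ 2/2 ok
Row 3: (3,0)@ 3/3 ok · (3,1)@ 3/3 ok · (3,2)@ 2/2 ok · (3,4)@ 2/2 ok
Row 4: (4,0)@ 1/2 unhappy · (4,3)@ 2/2 ok · (4,4)@ 2/2 ok
Row 5: (5,0)% 1/3 unhappy · (5,1)@ 0/1 unhappy · (5,3)@ 2/2 ok
Row 6: (6,0)% 1/1 ok · (6,3)@ 2/2 ok · (6,4)@ 1/1 ok

(4,0), (5,0), (5,1)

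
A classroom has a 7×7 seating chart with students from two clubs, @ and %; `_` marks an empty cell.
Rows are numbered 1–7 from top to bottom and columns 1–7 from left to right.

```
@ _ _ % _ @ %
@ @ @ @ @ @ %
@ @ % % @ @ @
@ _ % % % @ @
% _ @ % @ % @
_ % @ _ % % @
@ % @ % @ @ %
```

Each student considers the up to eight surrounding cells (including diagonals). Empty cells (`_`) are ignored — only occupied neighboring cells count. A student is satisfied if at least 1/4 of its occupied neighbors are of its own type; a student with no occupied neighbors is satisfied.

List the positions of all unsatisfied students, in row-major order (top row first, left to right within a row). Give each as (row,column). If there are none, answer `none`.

Row 1: (1,1)@ 2/2 ✓ · (1,4)% 0/3 ✗ · (1,6)@ 2/4 ✓ · (1,7)% 1/3 ✓
Row 2: (2,1)@ 4/4 ✓ · (2,2)@ 5/6 ✓ · (2,3)@ 3/6 ✓ · (2,4)@ 3/6 ✓ · (2,5)@ 5/7 ✓ · (2,6)@ 5/7 ✓ · (2,7)% 1/5 ✗
Row 3: (3,1)@ 4/4 ✓ · (3,2)@ 5/7 ✓ · (3,3)% 3/7 ✓ · (3,4)% 4/8 ✓ · (3,5)@ 5/8 ✓ · (3,6)@ 6/8 ✓ · (3,7)@ 4/5 ✓
Row 4: (4,1)@ 2/3 ✓ · (4,3)% 4/6 ✓ · (4,4)% 5/8 ✓ · (4,5)% 4/8 ✓ · (4,6)@ 6/8 ✓ · (4,7)@ 4/5 ✓
Row 5: (5,1)% 1/2 ✓ · (5,3)@ 1/5 ✗ · (5,4)% 4/7 ✓ · (5,5)@ 1/7 ✗ · (5,6)% 3/8 ✓ · (5,7)@ 3/5 ✓
Row 6: (6,2)% 2/6 ✓ · (6,3)@ 2/6 ✓ · (6,5)% 4/7 ✓ · (6,6)% 3/8 ✓ · (6,7)@ 2/5 ✓
Row 7: (7,1)@ 0/2 ✗ · (7,2)% 1/4 ✓ · (7,3)@ 1/4 ✓ · (7,4)% 1/4 ✓ · (7,5)@ 1/4 ✓ · (7,6)@ 2/5 ✓ · (7,7)% 1/3 ✓

(1,4), (2,7), (5,3), (5,5), (7,1)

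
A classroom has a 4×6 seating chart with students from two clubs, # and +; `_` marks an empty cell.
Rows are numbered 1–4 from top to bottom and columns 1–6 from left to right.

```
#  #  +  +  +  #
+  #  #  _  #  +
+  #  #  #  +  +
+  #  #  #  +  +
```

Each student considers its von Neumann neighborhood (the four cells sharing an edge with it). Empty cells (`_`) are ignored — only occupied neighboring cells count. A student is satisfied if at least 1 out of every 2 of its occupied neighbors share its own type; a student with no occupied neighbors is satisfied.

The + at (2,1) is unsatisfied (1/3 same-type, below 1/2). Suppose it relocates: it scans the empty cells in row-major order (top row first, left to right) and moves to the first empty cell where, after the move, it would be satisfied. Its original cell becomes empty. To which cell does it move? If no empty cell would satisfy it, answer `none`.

none

Vacating (2,1). Empty cells in order:
  (2,4): 1/4 same-type → still unsatisfied.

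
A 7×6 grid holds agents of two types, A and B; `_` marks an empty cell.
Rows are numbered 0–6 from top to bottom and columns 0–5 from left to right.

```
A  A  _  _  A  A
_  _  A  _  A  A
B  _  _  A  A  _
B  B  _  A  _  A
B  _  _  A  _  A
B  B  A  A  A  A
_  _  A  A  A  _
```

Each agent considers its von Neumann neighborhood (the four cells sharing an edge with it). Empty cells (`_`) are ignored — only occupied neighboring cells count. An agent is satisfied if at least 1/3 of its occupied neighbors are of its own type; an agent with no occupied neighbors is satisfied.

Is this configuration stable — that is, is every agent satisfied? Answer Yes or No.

(0,0)A 1/1 satisfied
(0,1)A 1/1 satisfied
(0,4)A 2/2 satisfied
(0,5)A 2/2 satisfied
(1,2)A 0/0 satisfied
(1,4)A 3/3 satisfied
(1,5)A 2/2 satisfied
(2,0)B 1/1 satisfied
(2,3)A 2/2 satisfied
(2,4)A 2/2 satisfied
(3,0)B 3/3 satisfied
(3,1)B 1/1 satisfied
(3,3)A 2/2 satisfied
(3,5)A 1/1 satisfied
(4,0)B 2/2 satisfied
(4,3)A 2/2 satisfied
(4,5)A 2/2 satisfied
(5,0)B 2/2 satisfied
(5,1)B 1/2 satisfied
(5,2)A 2/3 satisfied
(5,3)A 4/4 satisfied
(5,4)A 3/3 satisfied
(5,5)A 2/2 satisfied
(6,2)A 2/2 satisfied
(6,3)A 3/3 satisfied
(6,4)A 2/2 satisfied
All meet the threshold, so the configuration is stable.

Yes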